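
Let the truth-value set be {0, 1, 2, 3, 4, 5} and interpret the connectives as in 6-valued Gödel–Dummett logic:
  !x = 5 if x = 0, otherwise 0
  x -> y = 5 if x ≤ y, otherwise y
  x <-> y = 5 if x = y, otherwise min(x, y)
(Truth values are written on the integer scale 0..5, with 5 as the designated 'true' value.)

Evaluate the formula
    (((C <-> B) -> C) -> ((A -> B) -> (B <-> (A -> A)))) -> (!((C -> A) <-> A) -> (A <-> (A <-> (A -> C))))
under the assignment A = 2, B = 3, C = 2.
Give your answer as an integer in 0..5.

C <-> B = 2 <-> 3 = 2
(C <-> B) -> C = 2 -> 2 = 5
A -> B = 2 -> 3 = 5
A -> A = 2 -> 2 = 5
B <-> (A -> A) = 3 <-> 5 = 3
(A -> B) -> (B <-> (A -> A)) = 5 -> 3 = 3
((C <-> B) -> C) -> ((A -> B) -> (B <-> (A -> A))) = 5 -> 3 = 3
C -> A = 2 -> 2 = 5
(C -> A) <-> A = 5 <-> 2 = 2
!((C -> A) <-> A) = !2 = 0
A -> C = 2 -> 2 = 5
A <-> (A -> C) = 2 <-> 5 = 2
A <-> (A <-> (A -> C)) = 2 <-> 2 = 5
!((C -> A) <-> A) -> (A <-> (A <-> (A -> C))) = 0 -> 5 = 5
(((C <-> B) -> C) -> ((A -> B) -> (B <-> (A -> A)))) -> (!((C -> A) <-> A) -> (A <-> (A <-> (A -> C)))) = 3 -> 5 = 5

5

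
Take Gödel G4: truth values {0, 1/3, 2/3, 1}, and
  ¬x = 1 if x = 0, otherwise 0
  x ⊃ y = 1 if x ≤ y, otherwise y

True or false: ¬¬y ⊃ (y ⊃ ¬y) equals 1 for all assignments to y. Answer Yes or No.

No

Counterexample: take y = 1/3.
¬y = ¬1/3 = 0
¬¬y = ¬0 = 1
¬y = ¬1/3 = 0
y ⊃ ¬y = 1/3 ⊃ 0 = 0
¬¬y ⊃ (y ⊃ ¬y) = 1 ⊃ 0 = 0
This gives 0 ≠ 1.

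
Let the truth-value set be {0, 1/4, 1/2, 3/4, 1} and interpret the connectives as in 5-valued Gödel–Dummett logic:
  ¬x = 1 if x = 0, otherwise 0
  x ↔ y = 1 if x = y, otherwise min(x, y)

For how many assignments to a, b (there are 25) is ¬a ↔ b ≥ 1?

5

value 1: 5 assignments (counts)
value 3/4: 1 assignment
value 1/2: 1 assignment
value 1/4: 1 assignment
value 0: 17 assignments
So 5 of the 25 assignments meet the threshold.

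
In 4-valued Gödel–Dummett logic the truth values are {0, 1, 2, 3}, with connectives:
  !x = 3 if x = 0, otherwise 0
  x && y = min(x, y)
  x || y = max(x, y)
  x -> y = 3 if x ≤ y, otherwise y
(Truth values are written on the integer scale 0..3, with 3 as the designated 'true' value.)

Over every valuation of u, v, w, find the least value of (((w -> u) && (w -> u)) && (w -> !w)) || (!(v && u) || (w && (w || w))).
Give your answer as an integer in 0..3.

1

Take u = 1, v = 1, w = 1:
w -> u = 1 -> 1 = 3
w -> u = 1 -> 1 = 3
(w -> u) && (w -> u) = 3 && 3 = 3
!w = !1 = 0
w -> !w = 1 -> 0 = 0
((w -> u) && (w -> u)) && (w -> !w) = 3 && 0 = 0
v && u = 1 && 1 = 1
!(v && u) = !1 = 0
w || w = 1 || 1 = 1
w && (w || w) = 1 && 1 = 1
!(v && u) || (w && (w || w)) = 0 || 1 = 1
(((w -> u) && (w -> u)) && (w -> !w)) || (!(v && u) || (w && (w || w))) = 0 || 1 = 1
No assignment yields a value below 1, so this is the minimum.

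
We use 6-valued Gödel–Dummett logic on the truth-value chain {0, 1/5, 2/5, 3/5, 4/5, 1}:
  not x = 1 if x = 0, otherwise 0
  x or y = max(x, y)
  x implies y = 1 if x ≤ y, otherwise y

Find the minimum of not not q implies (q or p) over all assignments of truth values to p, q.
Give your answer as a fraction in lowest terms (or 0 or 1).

Take p = 0, q = 1/5:
not q = not 1/5 = 0
not not q = not 0 = 1
q or p = 1/5 or 0 = 1/5
not not q implies (q or p) = 1 implies 1/5 = 1/5
No assignment yields a value below 1/5, so this is the minimum.

1/5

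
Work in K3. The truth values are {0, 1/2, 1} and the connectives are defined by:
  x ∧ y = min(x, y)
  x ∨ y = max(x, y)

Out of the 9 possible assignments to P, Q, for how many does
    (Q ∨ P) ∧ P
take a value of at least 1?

P = 0, Q = 0 ↦ 0  <
P = 0, Q = 1/2 ↦ 0  <
P = 0, Q = 1 ↦ 0  <
P = 1/2, Q = 0 ↦ 1/2  <
P = 1/2, Q = 1/2 ↦ 1/2  <
P = 1/2, Q = 1 ↦ 1/2  <
P = 1, Q = 0 ↦ 1  ≥
P = 1, Q = 1/2 ↦ 1  ≥
P = 1, Q = 1 ↦ 1  ≥
So 3 of the 9 assignments meet the threshold.

3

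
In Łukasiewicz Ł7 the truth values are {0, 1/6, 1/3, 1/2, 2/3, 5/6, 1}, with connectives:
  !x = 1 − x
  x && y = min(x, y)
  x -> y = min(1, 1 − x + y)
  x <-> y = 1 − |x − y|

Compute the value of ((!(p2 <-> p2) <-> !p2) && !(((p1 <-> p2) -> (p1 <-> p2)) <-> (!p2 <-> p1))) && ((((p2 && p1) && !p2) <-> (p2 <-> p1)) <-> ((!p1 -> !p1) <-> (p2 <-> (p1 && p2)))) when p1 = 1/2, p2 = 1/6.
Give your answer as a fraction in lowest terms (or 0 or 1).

1/6

p2 <-> p2 = 1/6 <-> 1/6 = 1
!(p2 <-> p2) = !1 = 0
!p2 = !1/6 = 5/6
!(p2 <-> p2) <-> !p2 = 0 <-> 5/6 = 1/6
p1 <-> p2 = 1/2 <-> 1/6 = 2/3
p1 <-> p2 = 1/2 <-> 1/6 = 2/3
(p1 <-> p2) -> (p1 <-> p2) = 2/3 -> 2/3 = 1
!p2 = !1/6 = 5/6
!p2 <-> p1 = 5/6 <-> 1/2 = 2/3
((p1 <-> p2) -> (p1 <-> p2)) <-> (!p2 <-> p1) = 1 <-> 2/3 = 2/3
!(((p1 <-> p2) -> (p1 <-> p2)) <-> (!p2 <-> p1)) = !2/3 = 1/3
(!(p2 <-> p2) <-> !p2) && !(((p1 <-> p2) -> (p1 <-> p2)) <-> (!p2 <-> p1)) = 1/6 && 1/3 = 1/6
p2 && p1 = 1/6 && 1/2 = 1/6
!p2 = !1/6 = 5/6
(p2 && p1) && !p2 = 1/6 && 5/6 = 1/6
p2 <-> p1 = 1/6 <-> 1/2 = 2/3
((p2 && p1) && !p2) <-> (p2 <-> p1) = 1/6 <-> 2/3 = 1/2
!p1 = !1/2 = 1/2
!p1 = !1/2 = 1/2
!p1 -> !p1 = 1/2 -> 1/2 = 1
p1 && p2 = 1/2 && 1/6 = 1/6
p2 <-> (p1 && p2) = 1/6 <-> 1/6 = 1
(!p1 -> !p1) <-> (p2 <-> (p1 && p2)) = 1 <-> 1 = 1
(((p2 && p1) && !p2) <-> (p2 <-> p1)) <-> ((!p1 -> !p1) <-> (p2 <-> (p1 && p2))) = 1/2 <-> 1 = 1/2
((!(p2 <-> p2) <-> !p2) && !(((p1 <-> p2) -> (p1 <-> p2)) <-> (!p2 <-> p1))) && ((((p2 && p1) && !p2) <-> (p2 <-> p1)) <-> ((!p1 -> !p1) <-> (p2 <-> (p1 && p2)))) = 1/6 && 1/2 = 1/6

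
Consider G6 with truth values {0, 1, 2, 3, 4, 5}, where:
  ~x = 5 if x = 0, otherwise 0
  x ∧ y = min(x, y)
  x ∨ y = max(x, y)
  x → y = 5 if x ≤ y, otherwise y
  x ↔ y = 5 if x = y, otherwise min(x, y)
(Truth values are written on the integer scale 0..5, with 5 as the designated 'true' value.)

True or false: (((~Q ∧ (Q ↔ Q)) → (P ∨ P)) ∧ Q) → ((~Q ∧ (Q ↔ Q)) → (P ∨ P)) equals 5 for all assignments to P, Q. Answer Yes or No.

At P = 1, Q = 4, for instance:
~Q = ~4 = 0
Q ↔ Q = 4 ↔ 4 = 5
~Q ∧ (Q ↔ Q) = 0 ∧ 5 = 0
P ∨ P = 1 ∨ 1 = 1
(~Q ∧ (Q ↔ Q)) → (P ∨ P) = 0 → 1 = 5
((~Q ∧ (Q ↔ Q)) → (P ∨ P)) ∧ Q = 5 ∧ 4 = 4
(((~Q ∧ (Q ↔ Q)) → (P ∨ P)) ∧ Q) → ((~Q ∧ (Q ↔ Q)) → (P ∨ P)) = 4 → 5 = 5
and checking the remaining 35 assignments likewise gives ≥ 5 in every case.

Yes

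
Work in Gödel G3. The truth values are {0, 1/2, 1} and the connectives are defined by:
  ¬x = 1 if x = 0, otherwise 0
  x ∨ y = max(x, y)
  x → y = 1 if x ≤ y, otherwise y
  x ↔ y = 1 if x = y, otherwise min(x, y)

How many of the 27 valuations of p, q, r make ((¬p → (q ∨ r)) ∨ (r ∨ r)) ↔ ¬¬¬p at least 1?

value 1: 5 assignments (counts)
value 1/2: 3 assignments
value 0: 19 assignments
So 5 of the 27 assignments meet the threshold.

5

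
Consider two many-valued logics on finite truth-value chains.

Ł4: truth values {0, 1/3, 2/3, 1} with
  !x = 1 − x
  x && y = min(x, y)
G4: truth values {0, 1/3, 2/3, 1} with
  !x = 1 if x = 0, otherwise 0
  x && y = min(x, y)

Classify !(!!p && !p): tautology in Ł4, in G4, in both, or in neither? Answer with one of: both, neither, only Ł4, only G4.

In Ł4: at p = 1/3 the value is 2/3 — not a tautology.
In G4: every assignment gives 1 — tautology.

only G4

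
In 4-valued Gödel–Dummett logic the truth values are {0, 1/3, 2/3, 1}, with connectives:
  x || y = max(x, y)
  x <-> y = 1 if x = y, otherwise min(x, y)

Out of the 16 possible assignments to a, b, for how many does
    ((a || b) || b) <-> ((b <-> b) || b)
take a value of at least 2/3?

a = 0, b = 0 ↦ 0  <
a = 0, b = 1/3 ↦ 1/3  <
a = 0, b = 2/3 ↦ 2/3  ≥
a = 0, b = 1 ↦ 1  ≥
a = 1/3, b = 0 ↦ 1/3  <
a = 1/3, b = 1/3 ↦ 1/3  <
a = 1/3, b = 2/3 ↦ 2/3  ≥
a = 1/3, b = 1 ↦ 1  ≥
a = 2/3, b = 0 ↦ 2/3  ≥
a = 2/3, b = 1/3 ↦ 2/3  ≥
a = 2/3, b = 2/3 ↦ 2/3  ≥
a = 2/3, b = 1 ↦ 1  ≥
a = 1, b = 0 ↦ 1  ≥
a = 1, b = 1/3 ↦ 1  ≥
a = 1, b = 2/3 ↦ 1  ≥
a = 1, b = 1 ↦ 1  ≥
So 12 of the 16 assignments meet the threshold.

12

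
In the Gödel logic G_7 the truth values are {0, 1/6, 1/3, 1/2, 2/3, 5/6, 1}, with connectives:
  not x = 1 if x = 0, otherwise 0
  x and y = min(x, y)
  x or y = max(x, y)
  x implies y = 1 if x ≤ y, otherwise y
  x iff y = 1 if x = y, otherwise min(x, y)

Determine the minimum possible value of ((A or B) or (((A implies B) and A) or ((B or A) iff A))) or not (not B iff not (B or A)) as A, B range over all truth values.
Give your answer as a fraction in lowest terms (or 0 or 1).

1/6

Take A = 0, B = 1/6:
A or B = 0 or 1/6 = 1/6
A implies B = 0 implies 1/6 = 1
(A implies B) and A = 1 and 0 = 0
B or A = 1/6 or 0 = 1/6
(B or A) iff A = 1/6 iff 0 = 0
((A implies B) and A) or ((B or A) iff A) = 0 or 0 = 0
(A or B) or (((A implies B) and A) or ((B or A) iff A)) = 1/6 or 0 = 1/6
not B = not 1/6 = 0
B or A = 1/6 or 0 = 1/6
not (B or A) = not 1/6 = 0
not B iff not (B or A) = 0 iff 0 = 1
not (not B iff not (B or A)) = not 1 = 0
((A or B) or (((A implies B) and A) or ((B or A) iff A))) or not (not B iff not (B or A)) = 1/6 or 0 = 1/6
No assignment yields a value below 1/6, so this is the minimum.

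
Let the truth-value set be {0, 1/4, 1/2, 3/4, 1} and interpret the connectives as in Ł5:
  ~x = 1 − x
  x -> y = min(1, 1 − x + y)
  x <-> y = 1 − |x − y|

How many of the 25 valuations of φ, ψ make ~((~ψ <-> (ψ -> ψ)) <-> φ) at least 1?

value 1: 2 assignments (counts)
value 3/4: 4 assignments
value 1/2: 6 assignments
value 1/4: 8 assignments
value 0: 5 assignments
So 2 of the 25 assignments meet the threshold.

2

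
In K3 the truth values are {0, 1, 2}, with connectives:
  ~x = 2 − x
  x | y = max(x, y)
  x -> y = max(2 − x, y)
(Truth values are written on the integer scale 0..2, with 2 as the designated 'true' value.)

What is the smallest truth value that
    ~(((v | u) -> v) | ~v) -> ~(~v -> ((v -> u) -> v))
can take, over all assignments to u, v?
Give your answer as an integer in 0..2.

1

Take u = 0, v = 1:
v | u = 1 | 0 = 1
(v | u) -> v = 1 -> 1 = 1
~v = ~1 = 1
((v | u) -> v) | ~v = 1 | 1 = 1
~(((v | u) -> v) | ~v) = ~1 = 1
~v = ~1 = 1
v -> u = 1 -> 0 = 1
(v -> u) -> v = 1 -> 1 = 1
~v -> ((v -> u) -> v) = 1 -> 1 = 1
~(~v -> ((v -> u) -> v)) = ~1 = 1
~(((v | u) -> v) | ~v) -> ~(~v -> ((v -> u) -> v)) = 1 -> 1 = 1
No assignment yields a value below 1, so this is the minimum.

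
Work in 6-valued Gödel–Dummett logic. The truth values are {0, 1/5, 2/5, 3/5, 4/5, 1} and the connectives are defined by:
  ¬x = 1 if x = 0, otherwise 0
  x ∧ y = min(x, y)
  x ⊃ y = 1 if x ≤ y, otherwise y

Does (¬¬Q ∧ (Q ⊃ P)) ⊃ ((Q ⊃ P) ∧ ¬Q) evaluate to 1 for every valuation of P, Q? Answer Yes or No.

No

Counterexample: take P = 1/5, Q = 1/5.
¬Q = ¬1/5 = 0
¬¬Q = ¬0 = 1
Q ⊃ P = 1/5 ⊃ 1/5 = 1
¬¬Q ∧ (Q ⊃ P) = 1 ∧ 1 = 1
Q ⊃ P = 1/5 ⊃ 1/5 = 1
¬Q = ¬1/5 = 0
(Q ⊃ P) ∧ ¬Q = 1 ∧ 0 = 0
(¬¬Q ∧ (Q ⊃ P)) ⊃ ((Q ⊃ P) ∧ ¬Q) = 1 ⊃ 0 = 0
This gives 0 ≠ 1.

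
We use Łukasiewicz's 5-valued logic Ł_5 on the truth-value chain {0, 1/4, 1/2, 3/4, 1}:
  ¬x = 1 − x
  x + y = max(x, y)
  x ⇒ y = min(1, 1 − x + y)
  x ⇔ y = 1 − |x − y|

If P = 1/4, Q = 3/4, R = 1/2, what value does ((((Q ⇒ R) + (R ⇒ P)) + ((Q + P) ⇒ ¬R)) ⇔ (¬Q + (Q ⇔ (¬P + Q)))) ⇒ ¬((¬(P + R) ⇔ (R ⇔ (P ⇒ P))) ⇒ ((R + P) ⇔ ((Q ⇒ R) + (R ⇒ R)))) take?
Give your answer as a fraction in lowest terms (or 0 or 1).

Q ⇒ R = 3/4 ⇒ 1/2 = 3/4
R ⇒ P = 1/2 ⇒ 1/4 = 3/4
(Q ⇒ R) + (R ⇒ P) = 3/4 + 3/4 = 3/4
Q + P = 3/4 + 1/4 = 3/4
¬R = ¬1/2 = 1/2
(Q + P) ⇒ ¬R = 3/4 ⇒ 1/2 = 3/4
((Q ⇒ R) + (R ⇒ P)) + ((Q + P) ⇒ ¬R) = 3/4 + 3/4 = 3/4
¬Q = ¬3/4 = 1/4
¬P = ¬1/4 = 3/4
¬P + Q = 3/4 + 3/4 = 3/4
Q ⇔ (¬P + Q) = 3/4 ⇔ 3/4 = 1
¬Q + (Q ⇔ (¬P + Q)) = 1/4 + 1 = 1
(((Q ⇒ R) + (R ⇒ P)) + ((Q + P) ⇒ ¬R)) ⇔ (¬Q + (Q ⇔ (¬P + Q))) = 3/4 ⇔ 1 = 3/4
P + R = 1/4 + 1/2 = 1/2
¬(P + R) = ¬1/2 = 1/2
P ⇒ P = 1/4 ⇒ 1/4 = 1
R ⇔ (P ⇒ P) = 1/2 ⇔ 1 = 1/2
¬(P + R) ⇔ (R ⇔ (P ⇒ P)) = 1/2 ⇔ 1/2 = 1
R + P = 1/2 + 1/4 = 1/2
Q ⇒ R = 3/4 ⇒ 1/2 = 3/4
R ⇒ R = 1/2 ⇒ 1/2 = 1
(Q ⇒ R) + (R ⇒ R) = 3/4 + 1 = 1
(R + P) ⇔ ((Q ⇒ R) + (R ⇒ R)) = 1/2 ⇔ 1 = 1/2
(¬(P + R) ⇔ (R ⇔ (P ⇒ P))) ⇒ ((R + P) ⇔ ((Q ⇒ R) + (R ⇒ R))) = 1 ⇒ 1/2 = 1/2
¬((¬(P + R) ⇔ (R ⇔ (P ⇒ P))) ⇒ ((R + P) ⇔ ((Q ⇒ R) + (R ⇒ R)))) = ¬1/2 = 1/2
((((Q ⇒ R) + (R ⇒ P)) + ((Q + P) ⇒ ¬R)) ⇔ (¬Q + (Q ⇔ (¬P + Q)))) ⇒ ¬((¬(P + R) ⇔ (R ⇔ (P ⇒ P))) ⇒ ((R + P) ⇔ ((Q ⇒ R) + (R ⇒ R)))) = 3/4 ⇒ 1/2 = 3/4

3/4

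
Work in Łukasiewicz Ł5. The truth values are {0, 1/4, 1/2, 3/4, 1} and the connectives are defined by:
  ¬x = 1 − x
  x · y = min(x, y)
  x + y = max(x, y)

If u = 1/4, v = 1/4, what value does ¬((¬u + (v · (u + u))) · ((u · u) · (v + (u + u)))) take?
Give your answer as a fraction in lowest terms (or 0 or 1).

¬u = ¬1/4 = 3/4
u + u = 1/4 + 1/4 = 1/4
v · (u + u) = 1/4 · 1/4 = 1/4
¬u + (v · (u + u)) = 3/4 + 1/4 = 3/4
u · u = 1/4 · 1/4 = 1/4
u + u = 1/4 + 1/4 = 1/4
v + (u + u) = 1/4 + 1/4 = 1/4
(u · u) · (v + (u + u)) = 1/4 · 1/4 = 1/4
(¬u + (v · (u + u))) · ((u · u) · (v + (u + u))) = 3/4 · 1/4 = 1/4
¬((¬u + (v · (u + u))) · ((u · u) · (v + (u + u)))) = ¬1/4 = 3/4

3/4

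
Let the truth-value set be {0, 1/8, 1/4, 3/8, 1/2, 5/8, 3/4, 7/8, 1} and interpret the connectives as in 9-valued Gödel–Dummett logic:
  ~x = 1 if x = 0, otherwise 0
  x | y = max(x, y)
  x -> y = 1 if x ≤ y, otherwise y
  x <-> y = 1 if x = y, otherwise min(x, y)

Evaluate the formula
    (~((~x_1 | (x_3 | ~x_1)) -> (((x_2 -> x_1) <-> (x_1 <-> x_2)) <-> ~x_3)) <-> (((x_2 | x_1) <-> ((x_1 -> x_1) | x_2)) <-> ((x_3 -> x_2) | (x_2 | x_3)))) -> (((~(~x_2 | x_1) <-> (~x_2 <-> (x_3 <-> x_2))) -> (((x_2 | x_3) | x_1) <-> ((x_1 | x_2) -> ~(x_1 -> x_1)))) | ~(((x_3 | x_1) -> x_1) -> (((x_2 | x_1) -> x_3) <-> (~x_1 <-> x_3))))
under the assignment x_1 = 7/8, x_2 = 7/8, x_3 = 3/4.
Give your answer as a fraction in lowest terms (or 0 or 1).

~x_1 = ~7/8 = 0
~x_1 = ~7/8 = 0
x_3 | ~x_1 = 3/4 | 0 = 3/4
~x_1 | (x_3 | ~x_1) = 0 | 3/4 = 3/4
x_2 -> x_1 = 7/8 -> 7/8 = 1
x_1 <-> x_2 = 7/8 <-> 7/8 = 1
(x_2 -> x_1) <-> (x_1 <-> x_2) = 1 <-> 1 = 1
~x_3 = ~3/4 = 0
((x_2 -> x_1) <-> (x_1 <-> x_2)) <-> ~x_3 = 1 <-> 0 = 0
(~x_1 | (x_3 | ~x_1)) -> (((x_2 -> x_1) <-> (x_1 <-> x_2)) <-> ~x_3) = 3/4 -> 0 = 0
~((~x_1 | (x_3 | ~x_1)) -> (((x_2 -> x_1) <-> (x_1 <-> x_2)) <-> ~x_3)) = ~0 = 1
x_2 | x_1 = 7/8 | 7/8 = 7/8
x_1 -> x_1 = 7/8 -> 7/8 = 1
(x_1 -> x_1) | x_2 = 1 | 7/8 = 1
(x_2 | x_1) <-> ((x_1 -> x_1) | x_2) = 7/8 <-> 1 = 7/8
x_3 -> x_2 = 3/4 -> 7/8 = 1
x_2 | x_3 = 7/8 | 3/4 = 7/8
(x_3 -> x_2) | (x_2 | x_3) = 1 | 7/8 = 1
((x_2 | x_1) <-> ((x_1 -> x_1) | x_2)) <-> ((x_3 -> x_2) | (x_2 | x_3)) = 7/8 <-> 1 = 7/8
~((~x_1 | (x_3 | ~x_1)) -> (((x_2 -> x_1) <-> (x_1 <-> x_2)) <-> ~x_3)) <-> (((x_2 | x_1) <-> ((x_1 -> x_1) | x_2)) <-> ((x_3 -> x_2) | (x_2 | x_3))) = 1 <-> 7/8 = 7/8
~x_2 = ~7/8 = 0
~x_2 | x_1 = 0 | 7/8 = 7/8
~(~x_2 | x_1) = ~7/8 = 0
~x_2 = ~7/8 = 0
x_3 <-> x_2 = 3/4 <-> 7/8 = 3/4
~x_2 <-> (x_3 <-> x_2) = 0 <-> 3/4 = 0
~(~x_2 | x_1) <-> (~x_2 <-> (x_3 <-> x_2)) = 0 <-> 0 = 1
x_2 | x_3 = 7/8 | 3/4 = 7/8
(x_2 | x_3) | x_1 = 7/8 | 7/8 = 7/8
x_1 | x_2 = 7/8 | 7/8 = 7/8
x_1 -> x_1 = 7/8 -> 7/8 = 1
~(x_1 -> x_1) = ~1 = 0
(x_1 | x_2) -> ~(x_1 -> x_1) = 7/8 -> 0 = 0
((x_2 | x_3) | x_1) <-> ((x_1 | x_2) -> ~(x_1 -> x_1)) = 7/8 <-> 0 = 0
(~(~x_2 | x_1) <-> (~x_2 <-> (x_3 <-> x_2))) -> (((x_2 | x_3) | x_1) <-> ((x_1 | x_2) -> ~(x_1 -> x_1))) = 1 -> 0 = 0
x_3 | x_1 = 3/4 | 7/8 = 7/8
(x_3 | x_1) -> x_1 = 7/8 -> 7/8 = 1
x_2 | x_1 = 7/8 | 7/8 = 7/8
(x_2 | x_1) -> x_3 = 7/8 -> 3/4 = 3/4
~x_1 = ~7/8 = 0
~x_1 <-> x_3 = 0 <-> 3/4 = 0
((x_2 | x_1) -> x_3) <-> (~x_1 <-> x_3) = 3/4 <-> 0 = 0
((x_3 | x_1) -> x_1) -> (((x_2 | x_1) -> x_3) <-> (~x_1 <-> x_3)) = 1 -> 0 = 0
~(((x_3 | x_1) -> x_1) -> (((x_2 | x_1) -> x_3) <-> (~x_1 <-> x_3))) = ~0 = 1
((~(~x_2 | x_1) <-> (~x_2 <-> (x_3 <-> x_2))) -> (((x_2 | x_3) | x_1) <-> ((x_1 | x_2) -> ~(x_1 -> x_1)))) | ~(((x_3 | x_1) -> x_1) -> (((x_2 | x_1) -> x_3) <-> (~x_1 <-> x_3))) = 0 | 1 = 1
(~((~x_1 | (x_3 | ~x_1)) -> (((x_2 -> x_1) <-> (x_1 <-> x_2)) <-> ~x_3)) <-> (((x_2 | x_1) <-> ((x_1 -> x_1) | x_2)) <-> ((x_3 -> x_2) | (x_2 | x_3)))) -> (((~(~x_2 | x_1) <-> (~x_2 <-> (x_3 <-> x_2))) -> (((x_2 | x_3) | x_1) <-> ((x_1 | x_2) -> ~(x_1 -> x_1)))) | ~(((x_3 | x_1) -> x_1) -> (((x_2 | x_1) -> x_3) <-> (~x_1 <-> x_3)))) = 7/8 -> 1 = 1

1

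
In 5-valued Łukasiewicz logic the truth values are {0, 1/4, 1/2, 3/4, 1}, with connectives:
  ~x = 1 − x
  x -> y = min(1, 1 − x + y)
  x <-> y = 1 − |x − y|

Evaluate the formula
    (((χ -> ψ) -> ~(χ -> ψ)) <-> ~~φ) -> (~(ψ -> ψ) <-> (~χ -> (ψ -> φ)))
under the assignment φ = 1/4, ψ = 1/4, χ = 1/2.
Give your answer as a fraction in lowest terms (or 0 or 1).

χ -> ψ = 1/2 -> 1/4 = 3/4
χ -> ψ = 1/2 -> 1/4 = 3/4
~(χ -> ψ) = ~3/4 = 1/4
(χ -> ψ) -> ~(χ -> ψ) = 3/4 -> 1/4 = 1/2
~φ = ~1/4 = 3/4
~~φ = ~3/4 = 1/4
((χ -> ψ) -> ~(χ -> ψ)) <-> ~~φ = 1/2 <-> 1/4 = 3/4
ψ -> ψ = 1/4 -> 1/4 = 1
~(ψ -> ψ) = ~1 = 0
~χ = ~1/2 = 1/2
ψ -> φ = 1/4 -> 1/4 = 1
~χ -> (ψ -> φ) = 1/2 -> 1 = 1
~(ψ -> ψ) <-> (~χ -> (ψ -> φ)) = 0 <-> 1 = 0
(((χ -> ψ) -> ~(χ -> ψ)) <-> ~~φ) -> (~(ψ -> ψ) <-> (~χ -> (ψ -> φ))) = 3/4 -> 0 = 1/4

1/4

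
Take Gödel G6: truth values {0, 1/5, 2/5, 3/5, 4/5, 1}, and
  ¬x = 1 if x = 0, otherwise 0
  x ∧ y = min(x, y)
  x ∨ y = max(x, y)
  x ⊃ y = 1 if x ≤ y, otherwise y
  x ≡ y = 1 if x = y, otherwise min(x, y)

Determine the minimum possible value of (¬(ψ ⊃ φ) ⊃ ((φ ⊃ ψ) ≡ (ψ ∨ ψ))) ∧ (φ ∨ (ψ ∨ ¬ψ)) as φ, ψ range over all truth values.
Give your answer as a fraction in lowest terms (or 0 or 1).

Take φ = 0, ψ = 1/5:
ψ ⊃ φ = 1/5 ⊃ 0 = 0
¬(ψ ⊃ φ) = ¬0 = 1
φ ⊃ ψ = 0 ⊃ 1/5 = 1
ψ ∨ ψ = 1/5 ∨ 1/5 = 1/5
(φ ⊃ ψ) ≡ (ψ ∨ ψ) = 1 ≡ 1/5 = 1/5
¬(ψ ⊃ φ) ⊃ ((φ ⊃ ψ) ≡ (ψ ∨ ψ)) = 1 ⊃ 1/5 = 1/5
¬ψ = ¬1/5 = 0
ψ ∨ ¬ψ = 1/5 ∨ 0 = 1/5
φ ∨ (ψ ∨ ¬ψ) = 0 ∨ 1/5 = 1/5
(¬(ψ ⊃ φ) ⊃ ((φ ⊃ ψ) ≡ (ψ ∨ ψ))) ∧ (φ ∨ (ψ ∨ ¬ψ)) = 1/5 ∧ 1/5 = 1/5
No assignment yields a value below 1/5, so this is the minimum.

1/5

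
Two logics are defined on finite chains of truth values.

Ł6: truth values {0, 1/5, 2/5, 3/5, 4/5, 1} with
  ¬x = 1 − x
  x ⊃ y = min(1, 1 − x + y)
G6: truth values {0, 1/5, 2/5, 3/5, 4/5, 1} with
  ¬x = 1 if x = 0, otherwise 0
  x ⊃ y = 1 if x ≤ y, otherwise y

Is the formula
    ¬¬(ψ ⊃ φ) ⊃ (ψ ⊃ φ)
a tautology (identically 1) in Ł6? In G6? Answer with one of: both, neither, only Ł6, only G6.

In Ł6: every assignment gives 1 — tautology.
In G6: at φ = 1/5, ψ = 2/5 the value is 1/5 — not a tautology.

only Ł6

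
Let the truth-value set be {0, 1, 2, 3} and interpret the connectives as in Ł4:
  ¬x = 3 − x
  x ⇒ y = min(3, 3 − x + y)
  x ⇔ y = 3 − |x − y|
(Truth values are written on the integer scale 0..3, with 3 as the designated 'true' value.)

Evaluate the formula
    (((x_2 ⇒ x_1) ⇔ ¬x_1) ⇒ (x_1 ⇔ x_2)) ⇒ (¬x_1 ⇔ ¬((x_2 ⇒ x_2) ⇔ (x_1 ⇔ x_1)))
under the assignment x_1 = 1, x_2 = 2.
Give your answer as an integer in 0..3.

2

x_2 ⇒ x_1 = 2 ⇒ 1 = 2
¬x_1 = ¬1 = 2
(x_2 ⇒ x_1) ⇔ ¬x_1 = 2 ⇔ 2 = 3
x_1 ⇔ x_2 = 1 ⇔ 2 = 2
((x_2 ⇒ x_1) ⇔ ¬x_1) ⇒ (x_1 ⇔ x_2) = 3 ⇒ 2 = 2
¬x_1 = ¬1 = 2
x_2 ⇒ x_2 = 2 ⇒ 2 = 3
x_1 ⇔ x_1 = 1 ⇔ 1 = 3
(x_2 ⇒ x_2) ⇔ (x_1 ⇔ x_1) = 3 ⇔ 3 = 3
¬((x_2 ⇒ x_2) ⇔ (x_1 ⇔ x_1)) = ¬3 = 0
¬x_1 ⇔ ¬((x_2 ⇒ x_2) ⇔ (x_1 ⇔ x_1)) = 2 ⇔ 0 = 1
(((x_2 ⇒ x_1) ⇔ ¬x_1) ⇒ (x_1 ⇔ x_2)) ⇒ (¬x_1 ⇔ ¬((x_2 ⇒ x_2) ⇔ (x_1 ⇔ x_1))) = 2 ⇒ 1 = 2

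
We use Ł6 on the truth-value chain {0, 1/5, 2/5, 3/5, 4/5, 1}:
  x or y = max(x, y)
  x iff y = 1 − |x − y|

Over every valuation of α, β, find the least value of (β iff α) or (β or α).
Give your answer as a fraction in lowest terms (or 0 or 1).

Take α = 0, β = 2/5:
β iff α = 2/5 iff 0 = 3/5
β or α = 2/5 or 0 = 2/5
(β iff α) or (β or α) = 3/5 or 2/5 = 3/5
No assignment yields a value below 3/5, so this is the minimum.

3/5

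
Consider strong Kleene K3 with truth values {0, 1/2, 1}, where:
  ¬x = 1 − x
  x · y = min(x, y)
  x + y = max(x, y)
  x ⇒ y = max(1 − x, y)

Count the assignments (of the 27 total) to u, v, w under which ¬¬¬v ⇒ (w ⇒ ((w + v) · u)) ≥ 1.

17

value 1: 17 assignments (counts)
value 1/2: 9 assignments
value 0: 1 assignment
So 17 of the 27 assignments meet the threshold.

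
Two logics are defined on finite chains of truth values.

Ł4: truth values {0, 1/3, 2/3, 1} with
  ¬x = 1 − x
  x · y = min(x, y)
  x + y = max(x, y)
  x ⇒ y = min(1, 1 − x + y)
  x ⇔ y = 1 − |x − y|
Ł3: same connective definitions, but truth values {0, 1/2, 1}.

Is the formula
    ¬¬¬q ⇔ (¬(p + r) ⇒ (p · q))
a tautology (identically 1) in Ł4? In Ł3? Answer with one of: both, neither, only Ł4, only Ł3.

In Ł4: at p = 0, q = 0, r = 0 the value is 0 — not a tautology.
In Ł3: at p = 0, q = 0, r = 0 the value is 0 — not a tautology.

neither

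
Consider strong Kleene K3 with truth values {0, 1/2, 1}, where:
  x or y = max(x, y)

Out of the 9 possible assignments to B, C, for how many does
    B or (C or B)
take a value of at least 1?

5

B = 0, C = 0 ↦ 0  <
B = 0, C = 1/2 ↦ 1/2  <
B = 0, C = 1 ↦ 1  ≥
B = 1/2, C = 0 ↦ 1/2  <
B = 1/2, C = 1/2 ↦ 1/2  <
B = 1/2, C = 1 ↦ 1  ≥
B = 1, C = 0 ↦ 1  ≥
B = 1, C = 1/2 ↦ 1  ≥
B = 1, C = 1 ↦ 1  ≥
So 5 of the 9 assignments meet the threshold.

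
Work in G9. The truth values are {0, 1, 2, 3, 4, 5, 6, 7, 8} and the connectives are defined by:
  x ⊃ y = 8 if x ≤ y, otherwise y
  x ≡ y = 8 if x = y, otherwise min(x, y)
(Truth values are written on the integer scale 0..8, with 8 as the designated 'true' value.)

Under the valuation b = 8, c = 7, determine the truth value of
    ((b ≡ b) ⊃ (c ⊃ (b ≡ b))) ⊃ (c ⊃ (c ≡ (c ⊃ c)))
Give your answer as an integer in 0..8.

8

b ≡ b = 8 ≡ 8 = 8
b ≡ b = 8 ≡ 8 = 8
c ⊃ (b ≡ b) = 7 ⊃ 8 = 8
(b ≡ b) ⊃ (c ⊃ (b ≡ b)) = 8 ⊃ 8 = 8
c ⊃ c = 7 ⊃ 7 = 8
c ≡ (c ⊃ c) = 7 ≡ 8 = 7
c ⊃ (c ≡ (c ⊃ c)) = 7 ⊃ 7 = 8
((b ≡ b) ⊃ (c ⊃ (b ≡ b))) ⊃ (c ⊃ (c ≡ (c ⊃ c))) = 8 ⊃ 8 = 8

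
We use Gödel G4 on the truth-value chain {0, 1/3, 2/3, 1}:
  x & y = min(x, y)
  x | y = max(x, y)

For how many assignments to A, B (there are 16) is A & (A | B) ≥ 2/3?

A = 0, B = 0 ↦ 0  <
A = 0, B = 1/3 ↦ 0  <
A = 0, B = 2/3 ↦ 0  <
A = 0, B = 1 ↦ 0  <
A = 1/3, B = 0 ↦ 1/3  <
A = 1/3, B = 1/3 ↦ 1/3  <
A = 1/3, B = 2/3 ↦ 1/3  <
A = 1/3, B = 1 ↦ 1/3  <
A = 2/3, B = 0 ↦ 2/3  ≥
A = 2/3, B = 1/3 ↦ 2/3  ≥
A = 2/3, B = 2/3 ↦ 2/3  ≥
A = 2/3, B = 1 ↦ 2/3  ≥
A = 1, B = 0 ↦ 1  ≥
A = 1, B = 1/3 ↦ 1  ≥
A = 1, B = 2/3 ↦ 1  ≥
A = 1, B = 1 ↦ 1  ≥
So 8 of the 16 assignments meet the threshold.

8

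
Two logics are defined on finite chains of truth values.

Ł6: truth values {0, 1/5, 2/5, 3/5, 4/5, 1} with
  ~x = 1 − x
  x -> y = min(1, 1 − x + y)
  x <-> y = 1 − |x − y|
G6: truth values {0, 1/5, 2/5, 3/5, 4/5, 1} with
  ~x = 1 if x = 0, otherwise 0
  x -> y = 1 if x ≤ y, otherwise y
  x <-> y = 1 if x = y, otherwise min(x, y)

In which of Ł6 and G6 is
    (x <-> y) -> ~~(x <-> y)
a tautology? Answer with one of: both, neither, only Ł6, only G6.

both

In Ł6: every assignment gives 1 — tautology.
In G6: every assignment gives 1 — tautology.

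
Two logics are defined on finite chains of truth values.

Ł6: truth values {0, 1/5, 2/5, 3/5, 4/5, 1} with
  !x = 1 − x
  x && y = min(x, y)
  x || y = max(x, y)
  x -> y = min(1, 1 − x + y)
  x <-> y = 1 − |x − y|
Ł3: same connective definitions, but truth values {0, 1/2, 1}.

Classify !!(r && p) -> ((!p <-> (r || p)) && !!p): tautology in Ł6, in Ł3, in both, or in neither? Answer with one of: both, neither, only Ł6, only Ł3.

neither

In Ł6: at p = 3/5, r = 1 the value is 4/5 — not a tautology.
In Ł3: at p = 1, r = 1/2 the value is 1/2 — not a tautology.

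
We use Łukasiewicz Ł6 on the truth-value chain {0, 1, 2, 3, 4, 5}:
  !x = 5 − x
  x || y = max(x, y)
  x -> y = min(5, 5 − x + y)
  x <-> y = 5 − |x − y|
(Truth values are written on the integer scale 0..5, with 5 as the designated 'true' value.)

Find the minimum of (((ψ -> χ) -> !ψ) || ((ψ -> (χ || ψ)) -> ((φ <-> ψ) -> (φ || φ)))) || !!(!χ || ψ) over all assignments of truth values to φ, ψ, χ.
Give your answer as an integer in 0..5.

Take φ = 0, ψ = 2, χ = 2:
ψ -> χ = 2 -> 2 = 5
!ψ = !2 = 3
(ψ -> χ) -> !ψ = 5 -> 3 = 3
χ || ψ = 2 || 2 = 2
ψ -> (χ || ψ) = 2 -> 2 = 5
φ <-> ψ = 0 <-> 2 = 3
φ || φ = 0 || 0 = 0
(φ <-> ψ) -> (φ || φ) = 3 -> 0 = 2
(ψ -> (χ || ψ)) -> ((φ <-> ψ) -> (φ || φ)) = 5 -> 2 = 2
((ψ -> χ) -> !ψ) || ((ψ -> (χ || ψ)) -> ((φ <-> ψ) -> (φ || φ))) = 3 || 2 = 3
!χ = !2 = 3
!χ || ψ = 3 || 2 = 3
!(!χ || ψ) = !3 = 2
!!(!χ || ψ) = !2 = 3
(((ψ -> χ) -> !ψ) || ((ψ -> (χ || ψ)) -> ((φ <-> ψ) -> (φ || φ)))) || !!(!χ || ψ) = 3 || 3 = 3
No assignment yields a value below 3, so this is the minimum.

3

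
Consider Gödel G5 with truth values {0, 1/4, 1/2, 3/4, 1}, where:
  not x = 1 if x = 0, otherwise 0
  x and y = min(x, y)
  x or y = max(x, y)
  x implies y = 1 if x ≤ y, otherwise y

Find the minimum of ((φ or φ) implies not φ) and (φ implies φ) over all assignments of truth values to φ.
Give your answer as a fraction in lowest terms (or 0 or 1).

0

Take φ = 1/4:
φ or φ = 1/4 or 1/4 = 1/4
not φ = not 1/4 = 0
(φ or φ) implies not φ = 1/4 implies 0 = 0
φ implies φ = 1/4 implies 1/4 = 1
((φ or φ) implies not φ) and (φ implies φ) = 0 and 1 = 0
No assignment yields a value below 0, so this is the minimum.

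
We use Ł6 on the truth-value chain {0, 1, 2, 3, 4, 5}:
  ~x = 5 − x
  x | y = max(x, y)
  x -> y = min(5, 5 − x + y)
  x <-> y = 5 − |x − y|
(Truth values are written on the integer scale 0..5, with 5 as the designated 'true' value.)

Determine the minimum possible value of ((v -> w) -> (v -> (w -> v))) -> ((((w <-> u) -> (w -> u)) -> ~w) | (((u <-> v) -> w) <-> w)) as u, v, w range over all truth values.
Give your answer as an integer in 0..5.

Take u = 0, v = 2, w = 2:
v -> w = 2 -> 2 = 5
w -> v = 2 -> 2 = 5
v -> (w -> v) = 2 -> 5 = 5
(v -> w) -> (v -> (w -> v)) = 5 -> 5 = 5
w <-> u = 2 <-> 0 = 3
w -> u = 2 -> 0 = 3
(w <-> u) -> (w -> u) = 3 -> 3 = 5
~w = ~2 = 3
((w <-> u) -> (w -> u)) -> ~w = 5 -> 3 = 3
u <-> v = 0 <-> 2 = 3
(u <-> v) -> w = 3 -> 2 = 4
((u <-> v) -> w) <-> w = 4 <-> 2 = 3
(((w <-> u) -> (w -> u)) -> ~w) | (((u <-> v) -> w) <-> w) = 3 | 3 = 3
((v -> w) -> (v -> (w -> v))) -> ((((w <-> u) -> (w -> u)) -> ~w) | (((u <-> v) -> w) <-> w)) = 5 -> 3 = 3
No assignment yields a value below 3, so this is the minimum.

3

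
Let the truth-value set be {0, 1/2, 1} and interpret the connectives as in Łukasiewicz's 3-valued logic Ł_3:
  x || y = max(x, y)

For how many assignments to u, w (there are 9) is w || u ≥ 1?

u = 0, w = 0 ↦ 0  <
u = 0, w = 1/2 ↦ 1/2  <
u = 0, w = 1 ↦ 1  ≥
u = 1/2, w = 0 ↦ 1/2  <
u = 1/2, w = 1/2 ↦ 1/2  <
u = 1/2, w = 1 ↦ 1  ≥
u = 1, w = 0 ↦ 1  ≥
u = 1, w = 1/2 ↦ 1  ≥
u = 1, w = 1 ↦ 1  ≥
So 5 of the 9 assignments meet the threshold.

5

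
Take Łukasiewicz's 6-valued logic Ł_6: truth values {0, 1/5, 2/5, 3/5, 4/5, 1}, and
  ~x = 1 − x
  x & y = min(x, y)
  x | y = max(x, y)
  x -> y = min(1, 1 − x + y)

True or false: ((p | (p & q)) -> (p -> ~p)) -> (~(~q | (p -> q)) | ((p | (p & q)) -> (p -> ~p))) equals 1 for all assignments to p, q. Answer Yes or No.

Yes

At p = 0, q = 2/5, for instance:
p & q = 0 & 2/5 = 0
p | (p & q) = 0 | 0 = 0
~p = ~0 = 1
p -> ~p = 0 -> 1 = 1
(p | (p & q)) -> (p -> ~p) = 0 -> 1 = 1
~q = ~2/5 = 3/5
p -> q = 0 -> 2/5 = 1
~q | (p -> q) = 3/5 | 1 = 1
~(~q | (p -> q)) = ~1 = 0
~(~q | (p -> q)) | ((p | (p & q)) -> (p -> ~p)) = 0 | 1 = 1
((p | (p & q)) -> (p -> ~p)) -> (~(~q | (p -> q)) | ((p | (p & q)) -> (p -> ~p))) = 1 -> 1 = 1
and checking the remaining 35 assignments likewise gives ≥ 1 in every case.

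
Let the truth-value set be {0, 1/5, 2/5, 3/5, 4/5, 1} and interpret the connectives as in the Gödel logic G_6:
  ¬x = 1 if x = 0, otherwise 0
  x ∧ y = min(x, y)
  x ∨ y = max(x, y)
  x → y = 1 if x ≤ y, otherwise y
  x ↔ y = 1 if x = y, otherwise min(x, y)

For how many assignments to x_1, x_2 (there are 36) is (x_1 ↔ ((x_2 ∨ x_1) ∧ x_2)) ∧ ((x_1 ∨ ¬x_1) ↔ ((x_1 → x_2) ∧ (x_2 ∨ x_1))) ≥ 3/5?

11

value 1: 5 assignments (counts)
value 4/5: 2 assignments (counts)
value 3/5: 4 assignments (counts)
value 2/5: 6 assignments
value 1/5: 8 assignments
value 0: 11 assignments
So 11 of the 36 assignments meet the threshold.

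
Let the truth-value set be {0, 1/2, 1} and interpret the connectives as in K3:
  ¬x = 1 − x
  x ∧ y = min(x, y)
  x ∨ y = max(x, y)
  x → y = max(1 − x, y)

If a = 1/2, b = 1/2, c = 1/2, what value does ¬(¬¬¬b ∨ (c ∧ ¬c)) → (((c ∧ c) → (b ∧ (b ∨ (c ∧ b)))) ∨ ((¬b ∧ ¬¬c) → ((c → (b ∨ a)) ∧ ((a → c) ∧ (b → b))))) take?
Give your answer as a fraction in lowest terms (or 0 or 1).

1/2

¬b = ¬1/2 = 1/2
¬¬b = ¬1/2 = 1/2
¬¬¬b = ¬1/2 = 1/2
¬c = ¬1/2 = 1/2
c ∧ ¬c = 1/2 ∧ 1/2 = 1/2
¬¬¬b ∨ (c ∧ ¬c) = 1/2 ∨ 1/2 = 1/2
¬(¬¬¬b ∨ (c ∧ ¬c)) = ¬1/2 = 1/2
c ∧ c = 1/2 ∧ 1/2 = 1/2
c ∧ b = 1/2 ∧ 1/2 = 1/2
b ∨ (c ∧ b) = 1/2 ∨ 1/2 = 1/2
b ∧ (b ∨ (c ∧ b)) = 1/2 ∧ 1/2 = 1/2
(c ∧ c) → (b ∧ (b ∨ (c ∧ b))) = 1/2 → 1/2 = 1/2
¬b = ¬1/2 = 1/2
¬c = ¬1/2 = 1/2
¬¬c = ¬1/2 = 1/2
¬b ∧ ¬¬c = 1/2 ∧ 1/2 = 1/2
b ∨ a = 1/2 ∨ 1/2 = 1/2
c → (b ∨ a) = 1/2 → 1/2 = 1/2
a → c = 1/2 → 1/2 = 1/2
b → b = 1/2 → 1/2 = 1/2
(a → c) ∧ (b → b) = 1/2 ∧ 1/2 = 1/2
(c → (b ∨ a)) ∧ ((a → c) ∧ (b → b)) = 1/2 ∧ 1/2 = 1/2
(¬b ∧ ¬¬c) → ((c → (b ∨ a)) ∧ ((a → c) ∧ (b → b))) = 1/2 → 1/2 = 1/2
((c ∧ c) → (b ∧ (b ∨ (c ∧ b)))) ∨ ((¬b ∧ ¬¬c) → ((c → (b ∨ a)) ∧ ((a → c) ∧ (b → b)))) = 1/2 ∨ 1/2 = 1/2
¬(¬¬¬b ∨ (c ∧ ¬c)) → (((c ∧ c) → (b ∧ (b ∨ (c ∧ b)))) ∨ ((¬b ∧ ¬¬c) → ((c → (b ∨ a)) ∧ ((a → c) ∧ (b → b))))) = 1/2 → 1/2 = 1/2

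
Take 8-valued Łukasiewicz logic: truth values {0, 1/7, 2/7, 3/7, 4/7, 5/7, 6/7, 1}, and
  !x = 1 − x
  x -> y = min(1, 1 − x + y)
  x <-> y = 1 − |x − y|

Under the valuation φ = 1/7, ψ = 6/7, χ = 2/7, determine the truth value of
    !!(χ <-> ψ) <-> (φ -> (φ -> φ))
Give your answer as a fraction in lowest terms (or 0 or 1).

3/7

χ <-> ψ = 2/7 <-> 6/7 = 3/7
!(χ <-> ψ) = !3/7 = 4/7
!!(χ <-> ψ) = !4/7 = 3/7
φ -> φ = 1/7 -> 1/7 = 1
φ -> (φ -> φ) = 1/7 -> 1 = 1
!!(χ <-> ψ) <-> (φ -> (φ -> φ)) = 3/7 <-> 1 = 3/7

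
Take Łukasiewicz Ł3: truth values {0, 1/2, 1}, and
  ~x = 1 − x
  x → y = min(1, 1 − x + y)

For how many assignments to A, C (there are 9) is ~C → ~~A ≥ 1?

A = 0, C = 0 ↦ 0  <
A = 0, C = 1/2 ↦ 1/2  <
A = 0, C = 1 ↦ 1  ≥
A = 1/2, C = 0 ↦ 1/2  <
A = 1/2, C = 1/2 ↦ 1  ≥
A = 1/2, C = 1 ↦ 1  ≥
A = 1, C = 0 ↦ 1  ≥
A = 1, C = 1/2 ↦ 1  ≥
A = 1, C = 1 ↦ 1  ≥
So 6 of the 9 assignments meet the threshold.

6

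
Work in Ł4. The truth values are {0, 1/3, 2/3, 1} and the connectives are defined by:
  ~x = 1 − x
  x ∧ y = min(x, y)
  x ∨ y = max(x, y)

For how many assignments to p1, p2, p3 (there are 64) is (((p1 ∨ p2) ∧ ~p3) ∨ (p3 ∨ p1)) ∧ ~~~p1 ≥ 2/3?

value 1: 5 assignments (counts)
value 2/3: 19 assignments (counts)
value 1/3: 23 assignments
value 0: 17 assignments
So 24 of the 64 assignments meet the threshold.

24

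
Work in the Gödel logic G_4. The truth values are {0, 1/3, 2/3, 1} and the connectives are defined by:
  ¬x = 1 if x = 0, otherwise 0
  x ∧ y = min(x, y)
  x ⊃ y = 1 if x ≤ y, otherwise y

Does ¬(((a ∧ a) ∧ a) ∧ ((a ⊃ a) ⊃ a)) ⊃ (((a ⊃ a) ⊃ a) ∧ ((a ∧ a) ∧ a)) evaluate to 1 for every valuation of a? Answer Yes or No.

No

Counterexample: take a = 0.
a ∧ a = 0 ∧ 0 = 0
(a ∧ a) ∧ a = 0 ∧ 0 = 0
a ⊃ a = 0 ⊃ 0 = 1
(a ⊃ a) ⊃ a = 1 ⊃ 0 = 0
((a ∧ a) ∧ a) ∧ ((a ⊃ a) ⊃ a) = 0 ∧ 0 = 0
¬(((a ∧ a) ∧ a) ∧ ((a ⊃ a) ⊃ a)) = ¬0 = 1
((a ⊃ a) ⊃ a) ∧ ((a ∧ a) ∧ a) = 0 ∧ 0 = 0
¬(((a ∧ a) ∧ a) ∧ ((a ⊃ a) ⊃ a)) ⊃ (((a ⊃ a) ⊃ a) ∧ ((a ∧ a) ∧ a)) = 1 ⊃ 0 = 0
This gives 0 ≠ 1.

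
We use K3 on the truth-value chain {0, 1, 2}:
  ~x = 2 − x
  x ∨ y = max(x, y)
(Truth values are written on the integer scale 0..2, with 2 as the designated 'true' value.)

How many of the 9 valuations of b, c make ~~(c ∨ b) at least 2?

5

b = 0, c = 0 ↦ 0  <
b = 0, c = 1 ↦ 1  <
b = 0, c = 2 ↦ 2  ≥
b = 1, c = 0 ↦ 1  <
b = 1, c = 1 ↦ 1  <
b = 1, c = 2 ↦ 2  ≥
b = 2, c = 0 ↦ 2  ≥
b = 2, c = 1 ↦ 2  ≥
b = 2, c = 2 ↦ 2  ≥
So 5 of the 9 assignments meet the threshold.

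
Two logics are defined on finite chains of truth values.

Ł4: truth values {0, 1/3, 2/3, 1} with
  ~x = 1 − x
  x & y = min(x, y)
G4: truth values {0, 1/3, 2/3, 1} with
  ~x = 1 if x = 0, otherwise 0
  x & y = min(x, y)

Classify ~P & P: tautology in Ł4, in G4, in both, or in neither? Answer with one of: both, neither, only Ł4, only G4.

In Ł4: at P = 0 the value is 0 — not a tautology.
In G4: at P = 0 the value is 0 — not a tautology.

neither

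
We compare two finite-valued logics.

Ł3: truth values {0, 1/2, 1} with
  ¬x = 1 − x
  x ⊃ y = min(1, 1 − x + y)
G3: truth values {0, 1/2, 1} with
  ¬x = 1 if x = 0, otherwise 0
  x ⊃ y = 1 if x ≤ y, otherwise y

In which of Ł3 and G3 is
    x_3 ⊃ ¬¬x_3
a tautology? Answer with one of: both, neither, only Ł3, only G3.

In Ł3: every assignment gives 1 — tautology.
In G3: every assignment gives 1 — tautology.

both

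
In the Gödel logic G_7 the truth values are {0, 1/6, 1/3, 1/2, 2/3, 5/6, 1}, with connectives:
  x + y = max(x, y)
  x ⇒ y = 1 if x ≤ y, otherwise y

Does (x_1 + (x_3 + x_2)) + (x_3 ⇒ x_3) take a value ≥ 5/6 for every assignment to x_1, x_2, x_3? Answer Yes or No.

Yes

At x_1 = 1/3, x_2 = 5/6, x_3 = 1, for instance:
x_3 + x_2 = 1 + 5/6 = 1
x_1 + (x_3 + x_2) = 1/3 + 1 = 1
x_3 ⇒ x_3 = 1 ⇒ 1 = 1
(x_1 + (x_3 + x_2)) + (x_3 ⇒ x_3) = 1 + 1 = 1
and checking the remaining 342 assignments likewise gives ≥ 5/6 in every case.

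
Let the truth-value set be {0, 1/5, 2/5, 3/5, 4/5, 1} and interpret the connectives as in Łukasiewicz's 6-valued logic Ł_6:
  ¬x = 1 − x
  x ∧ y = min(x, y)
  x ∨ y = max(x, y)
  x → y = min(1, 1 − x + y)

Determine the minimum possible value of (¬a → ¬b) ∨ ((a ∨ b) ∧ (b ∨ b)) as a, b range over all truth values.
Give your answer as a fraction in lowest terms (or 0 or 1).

3/5

Take a = 0, b = 2/5:
¬a = ¬0 = 1
¬b = ¬2/5 = 3/5
¬a → ¬b = 1 → 3/5 = 3/5
a ∨ b = 0 ∨ 2/5 = 2/5
b ∨ b = 2/5 ∨ 2/5 = 2/5
(a ∨ b) ∧ (b ∨ b) = 2/5 ∧ 2/5 = 2/5
(¬a → ¬b) ∨ ((a ∨ b) ∧ (b ∨ b)) = 3/5 ∨ 2/5 = 3/5
No assignment yields a value below 3/5, so this is the minimum.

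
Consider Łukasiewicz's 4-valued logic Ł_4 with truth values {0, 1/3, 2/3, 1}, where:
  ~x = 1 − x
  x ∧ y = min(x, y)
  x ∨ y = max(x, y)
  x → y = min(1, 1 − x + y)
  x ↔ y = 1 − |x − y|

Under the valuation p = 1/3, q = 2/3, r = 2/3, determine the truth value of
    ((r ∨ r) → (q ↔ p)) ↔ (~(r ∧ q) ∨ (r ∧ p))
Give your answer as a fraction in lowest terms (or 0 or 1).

1/3

r ∨ r = 2/3 ∨ 2/3 = 2/3
q ↔ p = 2/3 ↔ 1/3 = 2/3
(r ∨ r) → (q ↔ p) = 2/3 → 2/3 = 1
r ∧ q = 2/3 ∧ 2/3 = 2/3
~(r ∧ q) = ~2/3 = 1/3
r ∧ p = 2/3 ∧ 1/3 = 1/3
~(r ∧ q) ∨ (r ∧ p) = 1/3 ∨ 1/3 = 1/3
((r ∨ r) → (q ↔ p)) ↔ (~(r ∧ q) ∨ (r ∧ p)) = 1 ↔ 1/3 = 1/3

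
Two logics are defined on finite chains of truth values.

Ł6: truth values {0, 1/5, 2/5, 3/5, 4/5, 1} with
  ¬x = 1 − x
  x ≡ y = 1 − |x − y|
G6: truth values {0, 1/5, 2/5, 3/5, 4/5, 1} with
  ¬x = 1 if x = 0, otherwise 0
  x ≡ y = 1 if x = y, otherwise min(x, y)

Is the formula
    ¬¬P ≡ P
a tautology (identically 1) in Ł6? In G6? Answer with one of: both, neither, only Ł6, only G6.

only Ł6

In Ł6: every assignment gives 1 — tautology.
In G6: at P = 1/5 the value is 1/5 — not a tautology.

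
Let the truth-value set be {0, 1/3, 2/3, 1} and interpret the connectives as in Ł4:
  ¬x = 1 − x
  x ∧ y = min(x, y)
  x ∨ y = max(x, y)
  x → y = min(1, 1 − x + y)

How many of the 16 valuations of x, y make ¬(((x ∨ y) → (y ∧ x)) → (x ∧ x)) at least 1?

x = 0, y = 0 ↦ 1  ≥
x = 0, y = 1/3 ↦ 2/3  <
x = 0, y = 2/3 ↦ 1/3  <
x = 0, y = 1 ↦ 0  <
x = 1/3, y = 0 ↦ 1/3  <
x = 1/3, y = 1/3 ↦ 2/3  <
x = 1/3, y = 2/3 ↦ 1/3  <
x = 1/3, y = 1 ↦ 0  <
x = 2/3, y = 0 ↦ 0  <
x = 2/3, y = 1/3 ↦ 0  <
x = 2/3, y = 2/3 ↦ 1/3  <
x = 2/3, y = 1 ↦ 0  <
x = 1, y = 0 ↦ 0  <
x = 1, y = 1/3 ↦ 0  <
x = 1, y = 2/3 ↦ 0  <
x = 1, y = 1 ↦ 0  <
So 1 of the 16 assignments meets the threshold.

1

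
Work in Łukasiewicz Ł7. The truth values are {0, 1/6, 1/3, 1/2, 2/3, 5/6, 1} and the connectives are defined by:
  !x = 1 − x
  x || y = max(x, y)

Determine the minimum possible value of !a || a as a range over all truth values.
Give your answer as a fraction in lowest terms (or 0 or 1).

Take a = 1/2:
!a = !1/2 = 1/2
!a || a = 1/2 || 1/2 = 1/2
No assignment yields a value below 1/2, so this is the minimum.

1/2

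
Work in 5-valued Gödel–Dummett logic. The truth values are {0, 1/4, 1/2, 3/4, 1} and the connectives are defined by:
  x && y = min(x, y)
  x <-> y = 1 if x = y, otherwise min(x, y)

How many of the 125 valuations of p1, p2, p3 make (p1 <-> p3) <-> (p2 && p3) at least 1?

value 1: 51 assignments (counts)
value 3/4: 4 assignments
value 1/2: 11 assignments
value 1/4: 22 assignments
value 0: 37 assignments
So 51 of the 125 assignments meet the threshold.

51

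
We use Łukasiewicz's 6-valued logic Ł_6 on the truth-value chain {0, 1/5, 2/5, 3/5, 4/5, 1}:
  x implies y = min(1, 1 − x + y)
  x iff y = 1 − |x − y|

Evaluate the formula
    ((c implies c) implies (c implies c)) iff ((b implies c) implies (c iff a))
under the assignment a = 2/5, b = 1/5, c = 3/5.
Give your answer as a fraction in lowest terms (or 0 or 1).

4/5

c implies c = 3/5 implies 3/5 = 1
c implies c = 3/5 implies 3/5 = 1
(c implies c) implies (c implies c) = 1 implies 1 = 1
b implies c = 1/5 implies 3/5 = 1
c iff a = 3/5 iff 2/5 = 4/5
(b implies c) implies (c iff a) = 1 implies 4/5 = 4/5
((c implies c) implies (c implies c)) iff ((b implies c) implies (c iff a)) = 1 iff 4/5 = 4/5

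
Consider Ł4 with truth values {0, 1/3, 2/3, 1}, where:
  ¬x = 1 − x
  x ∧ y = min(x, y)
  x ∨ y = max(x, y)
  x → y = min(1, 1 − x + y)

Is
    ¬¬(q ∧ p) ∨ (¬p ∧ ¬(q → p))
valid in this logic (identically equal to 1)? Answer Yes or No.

No

Counterexample: take p = 0, q = 0.
q ∧ p = 0 ∧ 0 = 0
¬(q ∧ p) = ¬0 = 1
¬¬(q ∧ p) = ¬1 = 0
¬p = ¬0 = 1
q → p = 0 → 0 = 1
¬(q → p) = ¬1 = 0
¬p ∧ ¬(q → p) = 1 ∧ 0 = 0
¬¬(q ∧ p) ∨ (¬p ∧ ¬(q → p)) = 0 ∨ 0 = 0
This gives 0 ≠ 1.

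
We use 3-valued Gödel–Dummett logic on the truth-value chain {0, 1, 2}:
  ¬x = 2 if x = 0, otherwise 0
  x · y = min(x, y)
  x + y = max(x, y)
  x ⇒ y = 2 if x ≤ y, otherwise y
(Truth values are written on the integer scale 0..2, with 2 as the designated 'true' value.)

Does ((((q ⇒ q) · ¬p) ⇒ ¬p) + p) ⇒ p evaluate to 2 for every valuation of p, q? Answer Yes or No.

Counterexample: take p = 0, q = 0.
q ⇒ q = 0 ⇒ 0 = 2
¬p = ¬0 = 2
(q ⇒ q) · ¬p = 2 · 2 = 2
¬p = ¬0 = 2
((q ⇒ q) · ¬p) ⇒ ¬p = 2 ⇒ 2 = 2
(((q ⇒ q) · ¬p) ⇒ ¬p) + p = 2 + 0 = 2
((((q ⇒ q) · ¬p) ⇒ ¬p) + p) ⇒ p = 2 ⇒ 0 = 0
This gives 0 ≠ 2.

No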